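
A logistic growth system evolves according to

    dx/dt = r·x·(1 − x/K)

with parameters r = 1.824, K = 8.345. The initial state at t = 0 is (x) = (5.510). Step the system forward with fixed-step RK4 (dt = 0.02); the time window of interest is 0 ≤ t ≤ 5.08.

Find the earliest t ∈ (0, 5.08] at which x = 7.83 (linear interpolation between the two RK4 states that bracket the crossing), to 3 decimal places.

t=0.000: state=(5.510)
step 1 (dt=0.02): k1=(3.414), k2=(3.394), k3=(3.394), k4=(3.374); state += dt/6·(k1+2k2+2k3+k4)
t=0.020: state=(5.578)
t=0.040: state=(5.645)
t=0.060: state=(5.711)
continuing one RK4 step at a time; state shown every 10 steps (Δt=0.2):
t=0.200: state=(6.148)
t=0.400: state=(6.686)
t=0.600: state=(7.119)
t=0.800: state=(7.454)
t=1.000: state=(7.705)
t=1.120: state=(7.823)
next step: t=1.140: state=(7.841) — x has crossed 7.83
linear interpolation between t=1.120 (7.82312) and t=1.140 (7.84069) → t≈1.128

t = 1.128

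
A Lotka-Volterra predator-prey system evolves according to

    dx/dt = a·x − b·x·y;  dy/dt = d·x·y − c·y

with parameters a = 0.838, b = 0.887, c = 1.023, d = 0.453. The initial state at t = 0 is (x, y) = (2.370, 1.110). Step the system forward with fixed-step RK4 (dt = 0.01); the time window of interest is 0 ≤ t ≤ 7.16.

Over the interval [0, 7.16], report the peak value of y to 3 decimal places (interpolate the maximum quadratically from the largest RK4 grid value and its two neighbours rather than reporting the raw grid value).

t=0.000: state=(2.370, 1.110)
step 1 (dt=0.01): k1=(-0.347, 0.056), k2=(-0.348, 0.055), k3=(-0.348, 0.055), k4=(-0.348, 0.054); state += dt/6·(k1+2k2+2k3+k4)
t=0.010: state=(2.367, 1.111)
t=0.020: state=(2.363, 1.111)
t=0.030: state=(2.360, 1.112)
continuing one RK4 step at a time; state shown every 25 steps (Δt=0.25):
t=0.250: state=(2.282, 1.119)
t=0.500: state=(2.196, 1.116)
t=0.750: state=(2.117, 1.103)
t=1.000: state=(2.048, 1.081)
t=1.250: state=(1.993, 1.052)
t=1.500: state=(1.953, 1.019)
t=1.750: state=(1.929, 0.983)
t=2.000: state=(1.921, 0.946)
t=2.250: state=(1.928, 0.911)
t=2.500: state=(1.949, 0.879)
t=2.750: state=(1.985, 0.850)
t=3.000: state=(2.032, 0.826)
t=3.250: state=(2.091, 0.808)
t=3.500: state=(2.159, 0.796)
t=3.750: state=(2.233, 0.790)
t=4.000: state=(2.311, 0.791)
t=4.250: state=(2.389, 0.799)
t=4.500: state=(2.463, 0.815)
t=4.750: state=(2.529, 0.837)
t=5.000: state=(2.582, 0.866)
t=5.250: state=(2.618, 0.900)
t=5.500: state=(2.633, 0.939)
t=5.750: state=(2.625, 0.979)
t=6.000: state=(2.593, 1.019)
t=6.250: state=(2.540, 1.056)
t=6.500: state=(2.470, 1.086)
t=6.750: state=(2.388, 1.107)
t=7.000: state=(2.300, 1.118)
t=7.160: state=(2.244, 1.119)
largest grid value and its neighbours: y(7.110)=1.11896, y(7.120)=1.11897, y(7.130)=1.11896
parabola through these three points peaks at t≈7.120 with y≈1.11897

max y = 1.119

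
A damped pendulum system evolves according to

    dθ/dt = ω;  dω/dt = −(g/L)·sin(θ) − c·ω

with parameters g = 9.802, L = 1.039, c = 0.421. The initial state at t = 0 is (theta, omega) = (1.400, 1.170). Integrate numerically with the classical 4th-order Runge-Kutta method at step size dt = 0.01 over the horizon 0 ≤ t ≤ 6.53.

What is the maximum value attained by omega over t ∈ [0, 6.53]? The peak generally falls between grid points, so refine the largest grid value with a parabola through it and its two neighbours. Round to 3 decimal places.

max omega = 2.946

t=0.000: state=(1.400, 1.170)
step 1 (dt=0.01): k1=(1.170, -9.789), k2=(1.121, -9.778), k3=(1.121, -9.778), k4=(1.072, -9.766); state += dt/6·(k1+2k2+2k3+k4)
t=0.010: state=(1.411, 1.072)
t=0.020: state=(1.421, 0.975)
t=0.030: state=(1.431, 0.877)
continuing one RK4 step at a time; state shown every 25 steps (Δt=0.25):
t=0.250: state=(1.395, -1.168)
t=0.500: state=(0.850, -3.075)
t=0.750: state=(-0.030, -3.639)
t=1.000: state=(-0.806, -2.320)
t=1.250: state=(-1.125, -0.197)
t=1.500: state=(-0.918, 1.773)
t=1.750: state=(-0.308, 2.897)
t=2.000: state=(0.397, 2.476)
t=2.250: state=(0.831, 0.882)
t=2.500: state=(0.823, -0.909)
t=2.750: state=(0.422, -2.154)
t=3.000: state=(-0.154, -2.225)
t=3.250: state=(-0.592, -1.138)
t=3.500: state=(-0.689, 0.370)
t=3.750: state=(-0.434, 1.564)
t=4.000: state=(0.018, 1.871)
t=4.250: state=(0.415, 1.166)
t=4.500: state=(0.558, -0.050)
t=4.750: state=(0.403, -1.120)
t=5.000: state=(0.055, -1.525)
t=5.250: state=(-0.288, -1.086)
t=5.500: state=(-0.445, -0.132)
t=5.750: state=(-0.356, 0.792)
t=6.000: state=(-0.091, 1.223)
t=6.250: state=(0.196, 0.965)
t=6.500: state=(0.351, 0.228)
t=6.530: state=(0.356, 0.128)
largest grid value and its neighbours: omega(1.800)=2.94483, omega(1.810)=2.94623, omega(1.820)=2.94488
parabola through these three points peaks at t≈1.810 with omega≈2.94623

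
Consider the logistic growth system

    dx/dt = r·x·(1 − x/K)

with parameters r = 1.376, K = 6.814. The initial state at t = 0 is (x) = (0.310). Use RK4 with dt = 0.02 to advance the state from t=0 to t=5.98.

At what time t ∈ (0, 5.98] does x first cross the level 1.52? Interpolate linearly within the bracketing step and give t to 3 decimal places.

t=0.000: state=(0.310)
step 1 (dt=0.02): k1=(0.407), k2=(0.412), k3=(0.412), k4=(0.417); state += dt/6·(k1+2k2+2k3+k4)
t=0.020: state=(0.318)
t=0.040: state=(0.327)
t=0.060: state=(0.335)
continuing one RK4 step at a time; state shown every 10 steps (Δt=0.2):
t=0.200: state=(0.402)
t=0.400: state=(0.520)
t=0.600: state=(0.669)
t=0.800: state=(0.854)
t=1.000: state=(1.082)
t=1.200: state=(1.356)
t=1.300: state=(1.512)
next step: t=1.320: state=(1.544) — x has crossed 1.52
linear interpolation between t=1.300 (1.51182) and t=1.320 (1.54445) → t≈1.305

t = 1.305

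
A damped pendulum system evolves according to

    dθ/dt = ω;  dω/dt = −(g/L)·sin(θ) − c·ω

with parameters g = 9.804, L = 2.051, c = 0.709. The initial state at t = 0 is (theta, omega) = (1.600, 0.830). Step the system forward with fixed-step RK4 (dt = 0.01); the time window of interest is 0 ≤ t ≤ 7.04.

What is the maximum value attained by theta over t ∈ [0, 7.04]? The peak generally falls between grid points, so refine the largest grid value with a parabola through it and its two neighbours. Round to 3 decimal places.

max theta = 1.667

t=0.000: state=(1.600, 0.830)
step 1 (dt=0.01): k1=(0.830, -5.367), k2=(0.803, -5.347), k3=(0.803, -5.347), k4=(0.777, -5.327); state += dt/6·(k1+2k2+2k3+k4)
t=0.010: state=(1.608, 0.777)
t=0.020: state=(1.616, 0.723)
t=0.030: state=(1.623, 0.671)
continuing one RK4 step at a time; state shown every 25 steps (Δt=0.25):
t=0.250: state=(1.650, -0.396)
t=0.500: state=(1.418, -1.424)
t=0.750: state=(0.958, -2.203)
t=1.000: state=(0.357, -2.502)
t=1.250: state=(-0.237, -2.142)
t=1.500: state=(-0.673, -1.293)
t=1.750: state=(-0.872, -0.301)
t=2.000: state=(-0.833, 0.585)
t=2.250: state=(-0.601, 1.216)
t=2.500: state=(-0.256, 1.472)
t=2.750: state=(0.099, 1.309)
t=3.000: state=(0.371, 0.827)
t=3.250: state=(0.502, 0.215)
t=3.500: state=(0.483, -0.348)
t=3.750: state=(0.342, -0.737)
t=4.000: state=(0.135, -0.876)
t=4.250: state=(-0.074, -0.761)
t=4.500: state=(-0.230, -0.463)
t=4.750: state=(-0.299, -0.092)
t=5.000: state=(-0.279, 0.242)
t=5.250: state=(-0.188, 0.459)
t=5.500: state=(-0.062, 0.521)
t=5.750: state=(0.060, 0.433)
t=6.000: state=(0.146, 0.245)
t=6.250: state=(0.179, 0.022)
t=6.500: state=(0.160, -0.170)
t=6.750: state=(0.101, -0.286)
t=7.000: state=(0.024, -0.308)
t=7.040: state=(0.012, -0.302)
largest grid value and its neighbours: theta(0.150)=1.66629, theta(0.160)=1.66673, theta(0.170)=1.66670
parabola through these three points peaks at t≈0.164 with theta≈1.66678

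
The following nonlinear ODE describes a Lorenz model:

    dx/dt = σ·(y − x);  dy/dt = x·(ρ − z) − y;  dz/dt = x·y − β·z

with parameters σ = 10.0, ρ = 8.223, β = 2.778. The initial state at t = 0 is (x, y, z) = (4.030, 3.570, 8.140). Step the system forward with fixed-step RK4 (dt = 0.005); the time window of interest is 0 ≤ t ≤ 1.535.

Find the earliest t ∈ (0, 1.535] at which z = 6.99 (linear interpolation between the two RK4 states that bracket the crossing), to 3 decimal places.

t=0.000: state=(4.030, 3.570, 8.140)
step 1 (dt=0.005): k1=(-4.600, -3.236, -8.226), k2=(-4.566, -3.146, -8.242), k3=(-4.564, -3.146, -8.241), k4=(-4.529, -3.057, -8.256); state += dt/6·(k1+2k2+2k3+k4)
t=0.005: state=(4.007, 3.554, 8.099)
t=0.010: state=(3.985, 3.539, 8.057)
t=0.015: state=(3.963, 3.525, 8.016)
continuing one RK4 step at a time; state shown every 10 steps (Δt=0.05):
t=0.050: state=(3.821, 3.451, 7.725)
t=0.100: state=(3.665, 3.411, 7.321)
t=0.140: state=(3.583, 3.427, 7.019)
next step: t=0.145: state=(3.575, 3.432, 6.983) — z has crossed 6.99
linear interpolation between t=0.140 (7.01891) and t=0.145 (6.98303) → t≈0.144

t = 0.144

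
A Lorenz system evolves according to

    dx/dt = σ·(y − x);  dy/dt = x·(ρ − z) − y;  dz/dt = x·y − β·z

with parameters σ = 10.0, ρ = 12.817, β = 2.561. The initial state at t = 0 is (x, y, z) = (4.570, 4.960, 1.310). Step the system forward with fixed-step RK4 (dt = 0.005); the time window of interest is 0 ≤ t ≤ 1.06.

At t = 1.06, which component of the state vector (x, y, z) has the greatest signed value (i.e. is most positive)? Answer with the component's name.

t=0.000: state=(4.570, 4.960, 1.310)
step 1 (dt=0.005): k1=(3.900, 47.627, 19.312), k2=(4.993, 47.399, 19.782), k3=(4.960, 47.426, 19.791), k4=(6.023, 47.221, 20.271); state += dt/6·(k1+2k2+2k3+k4)
t=0.005: state=(4.595, 5.197, 1.409)
t=0.010: state=(4.630, 5.432, 1.513)
t=0.015: state=(4.675, 5.666, 1.622)
continuing one RK4 step at a time; state shown every 10 steps (Δt=0.05):
t=0.050: state=(5.221, 7.289, 2.555)
t=0.100: state=(6.526, 9.576, 4.582)
t=0.150: state=(8.160, 11.507, 7.706)
t=0.200: state=(9.694, 12.267, 11.853)
t=0.250: state=(10.516, 11.045, 16.084)
t=0.300: state=(10.124, 8.048, 18.860)
t=0.350: state=(8.575, 4.677, 19.391)
t=0.400: state=(6.474, 2.200, 18.250)
t=0.450: state=(4.477, 0.874, 16.433)
t=0.500: state=(2.928, 0.346, 14.556)
t=0.550: state=(1.877, 0.223, 12.836)
t=0.600: state=(1.232, 0.265, 11.310)
t=0.650: state=(0.871, 0.361, 9.965)
t=0.700: state=(0.694, 0.472, 8.783)
t=0.750: state=(0.632, 0.595, 7.743)
t=0.800: state=(0.647, 0.738, 6.833)
t=0.850: state=(0.719, 0.914, 6.038)
t=0.900: state=(0.842, 1.140, 5.350)
t=0.950: state=(1.019, 1.436, 4.763)
t=1.000: state=(1.263, 1.826, 4.277)
t=1.050: state=(1.590, 2.343, 3.903)
t=1.060: state=(1.667, 2.465, 3.843)
compare at T: x=1.667, y=2.465, z=3.843

largest component: z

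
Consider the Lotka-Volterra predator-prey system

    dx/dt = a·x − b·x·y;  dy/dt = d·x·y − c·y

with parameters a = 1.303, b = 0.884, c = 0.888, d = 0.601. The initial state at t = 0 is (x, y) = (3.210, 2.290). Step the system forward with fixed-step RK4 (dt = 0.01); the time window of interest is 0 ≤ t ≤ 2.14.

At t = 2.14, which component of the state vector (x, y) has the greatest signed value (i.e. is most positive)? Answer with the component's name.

largest component: y

t=0.000: state=(3.210, 2.290)
step 1 (dt=0.01): k1=(-2.316, 2.384), k2=(-2.341, 2.381), k3=(-2.341, 2.381), k4=(-2.366, 2.377); state += dt/6·(k1+2k2+2k3+k4)
t=0.010: state=(3.187, 2.314)
t=0.020: state=(3.163, 2.338)
t=0.030: state=(3.138, 2.361)
continuing one RK4 step at a time; state shown every 10 steps (Δt=0.1):
t=0.100: state=(2.956, 2.522)
t=0.200: state=(2.669, 2.733)
t=0.300: state=(2.368, 2.910)
t=0.400: state=(2.073, 3.043)
t=0.500: state=(1.797, 3.127)
t=0.600: state=(1.550, 3.164)
t=0.700: state=(1.335, 3.156)
t=0.800: state=(1.152, 3.112)
t=0.900: state=(1.000, 3.037)
t=1.000: state=(0.875, 2.940)
t=1.100: state=(0.772, 2.826)
t=1.200: state=(0.689, 2.702)
t=1.300: state=(0.622, 2.571)
t=1.400: state=(0.567, 2.438)
t=1.500: state=(0.524, 2.305)
t=1.600: state=(0.490, 2.175)
t=1.700: state=(0.463, 2.048)
t=1.800: state=(0.443, 1.925)
t=1.900: state=(0.427, 1.808)
t=2.000: state=(0.417, 1.697)
t=2.100: state=(0.411, 1.592)
t=2.140: state=(0.409, 1.552)
compare at T: x=0.409, y=1.552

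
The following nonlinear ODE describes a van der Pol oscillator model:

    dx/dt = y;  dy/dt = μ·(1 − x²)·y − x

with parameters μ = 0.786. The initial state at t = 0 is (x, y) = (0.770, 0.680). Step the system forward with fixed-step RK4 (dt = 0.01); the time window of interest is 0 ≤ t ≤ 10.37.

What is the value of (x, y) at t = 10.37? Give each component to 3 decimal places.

t=0.000: state=(0.770, 0.680)
step 1 (dt=0.01): k1=(0.680, -0.552), k2=(0.677, -0.559), k3=(0.677, -0.559), k4=(0.674, -0.567); state += dt/6·(k1+2k2+2k3+k4)
t=0.010: state=(0.777, 0.674)
t=0.020: state=(0.783, 0.669)
t=0.030: state=(0.790, 0.663)
continuing one RK4 step at a time; state shown every 50 steps (Δt=0.5):
t=0.500: state=(1.016, 0.263)
t=1.000: state=(1.017, -0.256)
t=1.500: state=(0.765, -0.752)
t=2.000: state=(0.255, -1.306)
t=2.500: state=(-0.542, -1.826)
t=3.000: state=(-1.395, -1.332)
t=3.500: state=(-1.745, -0.116)
t=4.000: state=(-1.615, 0.551)
t=4.500: state=(-1.235, 0.961)
t=5.000: state=(-0.634, 1.485)
t=5.500: state=(0.296, 2.243)
t=6.000: state=(1.437, 1.930)
t=6.500: state=(1.965, 0.248)
t=7.000: state=(1.864, -0.514)
t=7.500: state=(1.517, -0.856)
t=8.000: state=(0.999, -1.247)
t=8.500: state=(0.222, -1.919)
t=9.000: state=(-0.915, -2.448)
t=9.500: state=(-1.849, -1.004)
t=10.000: state=(-1.982, 0.260)
t=10.370: state=(-1.812, 0.618)

(x, y) = (-1.812, 0.618)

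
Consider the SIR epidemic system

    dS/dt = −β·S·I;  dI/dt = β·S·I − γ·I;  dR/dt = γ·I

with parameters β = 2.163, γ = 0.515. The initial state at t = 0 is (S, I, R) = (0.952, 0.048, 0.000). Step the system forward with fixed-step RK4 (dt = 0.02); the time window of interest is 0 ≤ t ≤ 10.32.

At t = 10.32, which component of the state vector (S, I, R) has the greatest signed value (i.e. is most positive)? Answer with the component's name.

t=0.000: state=(0.952, 0.048, 0.000)
step 1 (dt=0.02): k1=(-0.099, 0.074, 0.025), k2=(-0.100, 0.075, 0.025), k3=(-0.100, 0.075, 0.025), k4=(-0.102, 0.076, 0.025); state += dt/6·(k1+2k2+2k3+k4)
t=0.020: state=(0.950, 0.050, 0.001)
t=0.040: state=(0.948, 0.051, 0.001)
t=0.060: state=(0.946, 0.053, 0.002)
continuing one RK4 step at a time; state shown every 25 steps (Δt=0.5):
t=0.500: state=(0.881, 0.100, 0.018)
t=1.000: state=(0.756, 0.189, 0.055)
t=1.500: state=(0.580, 0.302, 0.118)
t=2.000: state=(0.396, 0.395, 0.209)
t=2.500: state=(0.252, 0.432, 0.316)
t=3.000: state=(0.159, 0.415, 0.426)
t=3.500: state=(0.104, 0.369, 0.528)
t=4.000: state=(0.072, 0.313, 0.615)
t=4.500: state=(0.053, 0.258, 0.689)
t=5.000: state=(0.041, 0.210, 0.749)
t=5.500: state=(0.033, 0.169, 0.798)
t=6.000: state=(0.028, 0.135, 0.837)
t=6.500: state=(0.025, 0.107, 0.868)
t=7.000: state=(0.022, 0.085, 0.892)
t=7.500: state=(0.021, 0.067, 0.912)
t=8.000: state=(0.019, 0.053, 0.927)
t=8.500: state=(0.018, 0.042, 0.940)
t=9.000: state=(0.018, 0.033, 0.949)
t=9.500: state=(0.017, 0.026, 0.957)
t=10.000: state=(0.017, 0.021, 0.963)
t=10.320: state=(0.016, 0.018, 0.966)
compare at T: S=0.016, I=0.018, R=0.966

largest component: R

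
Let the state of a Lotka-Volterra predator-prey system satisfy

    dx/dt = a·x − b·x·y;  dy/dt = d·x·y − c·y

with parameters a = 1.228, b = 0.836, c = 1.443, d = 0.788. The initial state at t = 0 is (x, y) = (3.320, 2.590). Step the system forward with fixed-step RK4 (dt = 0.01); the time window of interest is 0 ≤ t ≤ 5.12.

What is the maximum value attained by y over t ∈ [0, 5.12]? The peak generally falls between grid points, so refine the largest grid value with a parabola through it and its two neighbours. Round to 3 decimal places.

max y = 3.340

t=0.000: state=(3.320, 2.590)
step 1 (dt=0.01): k1=(-3.112, 3.038), k2=(-3.139, 3.024), k3=(-3.139, 3.024), k4=(-3.165, 3.009); state += dt/6·(k1+2k2+2k3+k4)
t=0.010: state=(3.289, 2.620)
t=0.020: state=(3.257, 2.650)
t=0.030: state=(3.224, 2.680)
continuing one RK4 step at a time; state shown every 20 steps (Δt=0.2):
t=0.200: state=(2.628, 3.105)
t=0.400: state=(1.953, 3.333)
t=0.600: state=(1.434, 3.254)
t=0.800: state=(1.087, 2.968)
t=1.000: state=(0.873, 2.592)
t=1.200: state=(0.747, 2.204)
t=1.400: state=(0.681, 1.847)
t=1.600: state=(0.657, 1.538)
t=1.800: state=(0.664, 1.278)
t=2.000: state=(0.698, 1.066)
t=2.200: state=(0.758, 0.895)
t=2.400: state=(0.844, 0.761)
t=2.600: state=(0.959, 0.657)
t=2.800: state=(1.106, 0.579)
t=3.000: state=(1.290, 0.524)
t=3.200: state=(1.515, 0.489)
t=3.400: state=(1.788, 0.475)
t=3.600: state=(2.110, 0.484)
t=3.800: state=(2.481, 0.520)
t=4.000: state=(2.891, 0.595)
t=4.200: state=(3.313, 0.727)
t=4.400: state=(3.687, 0.947)
t=4.600: state=(3.916, 1.295)
t=4.800: state=(3.873, 1.801)
t=5.000: state=(3.481, 2.420)
t=5.120: state=(3.107, 2.781)
largest grid value and its neighbours: y(0.430)=3.33931, y(0.440)=3.33977, y(0.450)=3.33948
parabola through these three points peaks at t≈0.441 with y≈3.33978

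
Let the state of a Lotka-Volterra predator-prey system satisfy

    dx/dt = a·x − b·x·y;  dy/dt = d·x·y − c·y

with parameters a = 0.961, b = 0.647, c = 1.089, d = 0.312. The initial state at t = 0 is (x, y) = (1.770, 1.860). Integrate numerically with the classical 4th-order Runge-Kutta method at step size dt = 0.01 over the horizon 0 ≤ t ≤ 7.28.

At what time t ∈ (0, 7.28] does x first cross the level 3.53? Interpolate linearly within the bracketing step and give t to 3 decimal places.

t = 2.493

t=0.000: state=(1.770, 1.860)
step 1 (dt=0.01): k1=(-0.429, -0.998), k2=(-0.423, -0.997), k3=(-0.423, -0.997), k4=(-0.417, -0.995); state += dt/6·(k1+2k2+2k3+k4)
t=0.010: state=(1.766, 1.850)
t=0.020: state=(1.762, 1.840)
t=0.030: state=(1.758, 1.830)
continuing one RK4 step at a time; state shown every 25 steps (Δt=0.25):
t=0.250: state=(1.699, 1.621)
t=0.500: state=(1.691, 1.409)
t=0.750: state=(1.739, 1.226)
t=1.000: state=(1.836, 1.073)
t=1.250: state=(1.984, 0.949)
t=1.500: state=(2.182, 0.850)
t=1.750: state=(2.433, 0.774)
t=2.000: state=(2.742, 0.722)
t=2.250: state=(3.112, 0.690)
t=2.490: state=(3.524, 0.681)
next step: t=2.500: state=(3.542, 0.681) — x has crossed 3.53
linear interpolation between t=2.490 (3.52402) and t=2.500 (3.54240) → t≈2.493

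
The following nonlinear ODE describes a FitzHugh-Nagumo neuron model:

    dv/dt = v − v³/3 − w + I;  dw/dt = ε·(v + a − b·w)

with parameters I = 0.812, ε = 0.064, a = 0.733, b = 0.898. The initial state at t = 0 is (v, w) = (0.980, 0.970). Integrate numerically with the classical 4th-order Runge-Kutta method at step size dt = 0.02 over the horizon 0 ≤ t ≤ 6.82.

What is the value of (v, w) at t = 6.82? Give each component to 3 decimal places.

(v, w) = (1.314, 1.432)

t=0.000: state=(0.980, 0.970)
step 1 (dt=0.02): k1=(0.508, 0.054), k2=(0.508, 0.054), k3=(0.508, 0.054), k4=(0.507, 0.054); state += dt/6·(k1+2k2+2k3+k4)
t=0.020: state=(0.990, 0.971)
t=0.040: state=(1.000, 0.972)
t=0.060: state=(1.010, 0.973)
continuing one RK4 step at a time; state shown every 25 steps (Δt=0.5):
t=0.500: state=(1.219, 1.000)
t=1.000: state=(1.393, 1.037)
t=1.500: state=(1.489, 1.076)
t=2.000: state=(1.527, 1.116)
t=2.500: state=(1.532, 1.156)
t=3.000: state=(1.520, 1.195)
t=3.500: state=(1.500, 1.232)
t=4.000: state=(1.476, 1.267)
t=4.500: state=(1.450, 1.300)
t=5.000: state=(1.422, 1.332)
t=5.500: state=(1.393, 1.362)
t=6.000: state=(1.364, 1.390)
t=6.500: state=(1.334, 1.416)
t=6.820: state=(1.314, 1.432)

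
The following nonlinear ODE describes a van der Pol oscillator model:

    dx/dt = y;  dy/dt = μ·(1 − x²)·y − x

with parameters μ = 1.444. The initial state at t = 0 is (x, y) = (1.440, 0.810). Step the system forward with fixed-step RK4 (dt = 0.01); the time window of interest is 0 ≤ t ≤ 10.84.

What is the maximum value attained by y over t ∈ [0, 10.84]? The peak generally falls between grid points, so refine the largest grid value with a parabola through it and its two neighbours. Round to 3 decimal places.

max y = 3.159

t=0.000: state=(1.440, 0.810)
step 1 (dt=0.01): k1=(0.810, -2.696), k2=(0.797, -2.692), k3=(0.797, -2.692), k4=(0.783, -2.688); state += dt/6·(k1+2k2+2k3+k4)
t=0.010: state=(1.448, 0.783)
t=0.020: state=(1.456, 0.756)
t=0.030: state=(1.463, 0.730)
continuing one RK4 step at a time; state shown every 50 steps (Δt=0.5):
t=0.500: state=(1.562, -0.183)
t=1.000: state=(1.359, -0.587)
t=1.500: state=(0.977, -0.972)
t=2.000: state=(0.309, -1.841)
t=2.500: state=(-0.985, -3.096)
t=3.000: state=(-1.960, -0.546)
t=3.500: state=(-1.936, 0.349)
t=4.000: state=(-1.714, 0.517)
t=4.500: state=(-1.418, 0.680)
t=5.000: state=(-1.008, 1.006)
t=5.500: state=(-0.327, 1.864)
t=6.000: state=(0.985, 3.147)
t=6.500: state=(1.972, 0.542)
t=7.000: state=(1.946, -0.350)
t=7.500: state=(1.725, -0.513)
t=8.000: state=(1.432, -0.671)
t=8.500: state=(1.029, -0.986)
t=9.000: state=(0.365, -1.808)
t=9.500: state=(-0.919, -3.159)
t=10.000: state=(-1.960, -0.634)
t=10.500: state=(-1.953, 0.338)
t=10.840: state=(-1.814, 0.466)
largest grid value and its neighbours: y(5.960)=3.15729, y(5.970)=3.15925, y(5.980)=3.15833
parabola through these three points peaks at t≈5.972 with y≈3.15930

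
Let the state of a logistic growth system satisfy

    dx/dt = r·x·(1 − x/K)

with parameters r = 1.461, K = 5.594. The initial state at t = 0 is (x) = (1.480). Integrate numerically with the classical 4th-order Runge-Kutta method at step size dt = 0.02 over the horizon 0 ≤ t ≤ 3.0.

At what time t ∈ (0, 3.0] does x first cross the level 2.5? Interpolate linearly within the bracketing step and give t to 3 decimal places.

t=0.000: state=(1.480)
step 1 (dt=0.02): k1=(1.590), k2=(1.601), k3=(1.601), k4=(1.612); state += dt/6·(k1+2k2+2k3+k4)
t=0.020: state=(1.512)
t=0.040: state=(1.544)
t=0.060: state=(1.577)
continuing one RK4 step at a time; state shown every 5 steps (Δt=0.1):
t=0.100: state=(1.644)
t=0.200: state=(1.819)
t=0.300: state=(2.003)
t=0.400: state=(2.194)
t=0.500: state=(2.392)
t=0.540: state=(2.472)
next step: t=0.560: state=(2.512) — x has crossed 2.5
linear interpolation between t=0.540 (2.47204) and t=0.560 (2.51242) → t≈0.554

t = 0.554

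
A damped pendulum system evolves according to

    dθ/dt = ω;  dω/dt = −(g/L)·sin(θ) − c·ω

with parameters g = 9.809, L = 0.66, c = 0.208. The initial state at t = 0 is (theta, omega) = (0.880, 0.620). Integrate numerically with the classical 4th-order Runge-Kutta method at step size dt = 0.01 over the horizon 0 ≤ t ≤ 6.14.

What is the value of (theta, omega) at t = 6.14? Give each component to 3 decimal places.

(theta, omega) = (-0.335, 1.282)

t=0.000: state=(0.880, 0.620)
step 1 (dt=0.01): k1=(0.620, -11.584), k2=(0.562, -11.601), k3=(0.562, -11.598), k4=(0.504, -11.613); state += dt/6·(k1+2k2+2k3+k4)
t=0.010: state=(0.886, 0.504)
t=0.020: state=(0.890, 0.388)
t=0.030: state=(0.893, 0.271)
continuing one RK4 step at a time; state shown every 20 steps (Δt=0.2):
t=0.200: state=(0.775, -1.619)
t=0.400: state=(0.285, -3.066)
t=0.600: state=(-0.337, -2.849)
t=0.800: state=(-0.754, -1.158)
t=1.000: state=(-0.772, 0.975)
t=1.200: state=(-0.398, 2.596)
t=1.400: state=(0.172, 2.820)
t=1.600: state=(0.626, 1.523)
t=1.800: state=(0.736, -0.445)
t=2.000: state=(0.466, -2.134)
t=2.200: state=(-0.040, -2.677)
t=2.400: state=(-0.504, -1.745)
t=2.600: state=(-0.682, 0.023)
t=2.800: state=(-0.500, 1.708)
t=3.000: state=(-0.061, 2.470)
t=3.200: state=(0.394, 1.857)
t=3.400: state=(0.618, 0.306)
t=3.600: state=(0.510, -1.329)
t=3.800: state=(0.136, -2.232)
t=4.000: state=(-0.297, -1.888)
t=4.200: state=(-0.552, -0.553)
t=4.400: state=(-0.504, 1.001)
t=4.600: state=(-0.190, 1.988)
t=4.800: state=(0.215, 1.860)
t=5.000: state=(0.486, 0.733)
t=5.200: state=(0.486, -0.720)
t=5.400: state=(0.227, -1.749)
t=5.600: state=(-0.146, -1.793)
t=5.800: state=(-0.424, -0.858)
t=6.000: state=(-0.462, 0.484)
t=6.140: state=(-0.335, 1.282)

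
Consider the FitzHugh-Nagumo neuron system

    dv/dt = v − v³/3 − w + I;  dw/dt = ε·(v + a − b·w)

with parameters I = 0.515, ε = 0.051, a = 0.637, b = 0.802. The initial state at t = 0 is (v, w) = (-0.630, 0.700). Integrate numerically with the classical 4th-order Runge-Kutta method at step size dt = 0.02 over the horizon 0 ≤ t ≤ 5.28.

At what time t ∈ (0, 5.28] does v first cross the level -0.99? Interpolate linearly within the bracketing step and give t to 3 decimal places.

t=0.000: state=(-0.630, 0.700)
step 1 (dt=0.02): k1=(-0.732, -0.028), k2=(-0.736, -0.029), k3=(-0.736, -0.029), k4=(-0.740, -0.029); state += dt/6·(k1+2k2+2k3+k4)
t=0.020: state=(-0.645, 0.699)
t=0.040: state=(-0.660, 0.699)
t=0.060: state=(-0.675, 0.698)
continuing one RK4 step at a time; state shown every 10 steps (Δt=0.2):
t=0.200: state=(-0.784, 0.694)
t=0.400: state=(-0.948, 0.686)
t=0.440: state=(-0.982, 0.684)
next step: t=0.460: state=(-0.998, 0.683) — v has crossed -0.99
linear interpolation between t=0.440 (-0.98166) and t=0.460 (-0.99836) → t≈0.450

t = 0.450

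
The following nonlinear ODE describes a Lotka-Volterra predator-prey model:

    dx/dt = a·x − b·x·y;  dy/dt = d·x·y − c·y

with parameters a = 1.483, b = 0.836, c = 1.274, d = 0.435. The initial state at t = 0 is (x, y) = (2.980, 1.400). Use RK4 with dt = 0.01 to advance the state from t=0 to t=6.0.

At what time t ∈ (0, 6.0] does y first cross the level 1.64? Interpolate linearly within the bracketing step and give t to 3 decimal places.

t = 0.850

t=0.000: state=(2.980, 1.400)
step 1 (dt=0.01): k1=(0.932, 0.031), k2=(0.933, 0.034), k3=(0.933, 0.034), k4=(0.934, 0.037); state += dt/6·(k1+2k2+2k3+k4)
t=0.010: state=(2.989, 1.400)
t=0.020: state=(2.999, 1.401)
t=0.030: state=(3.008, 1.401)
continuing one RK4 step at a time; state shown every 20 steps (Δt=0.2):
t=0.200: state=(3.169, 1.418)
t=0.400: state=(3.352, 1.459)
t=0.600: state=(3.515, 1.525)
t=0.800: state=(3.638, 1.614)
t=0.850: state=(3.661, 1.640)
next step: t=0.860: state=(3.665, 1.645) — y has crossed 1.64
linear interpolation between t=0.850 (1.63990) and t=0.860 (1.64515) → t≈0.850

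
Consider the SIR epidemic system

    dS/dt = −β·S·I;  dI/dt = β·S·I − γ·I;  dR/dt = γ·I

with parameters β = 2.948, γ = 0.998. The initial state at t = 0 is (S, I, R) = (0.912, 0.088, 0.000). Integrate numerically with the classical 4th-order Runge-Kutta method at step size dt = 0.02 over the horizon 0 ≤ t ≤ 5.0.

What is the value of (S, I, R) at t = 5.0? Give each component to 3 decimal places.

t=0.000: state=(0.912, 0.088, 0.000)
step 1 (dt=0.02): k1=(-0.237, 0.149, 0.088), k2=(-0.240, 0.151, 0.089), k3=(-0.240, 0.151, 0.089), k4=(-0.243, 0.153, 0.091); state += dt/6·(k1+2k2+2k3+k4)
t=0.020: state=(0.907, 0.091, 0.002)
t=0.040: state=(0.902, 0.094, 0.004)
t=0.060: state=(0.897, 0.097, 0.006)
continuing one RK4 step at a time; state shown every 10 steps (Δt=0.2):
t=0.200: state=(0.858, 0.122, 0.021)
t=0.400: state=(0.789, 0.162, 0.049)
t=0.600: state=(0.708, 0.206, 0.086)
t=0.800: state=(0.619, 0.250, 0.131)
t=1.000: state=(0.528, 0.287, 0.185)
t=1.200: state=(0.442, 0.313, 0.245)
t=1.400: state=(0.366, 0.325, 0.309)
t=1.600: state=(0.302, 0.324, 0.374)
t=1.800: state=(0.250, 0.312, 0.437)
t=2.000: state=(0.210, 0.293, 0.498)
t=2.200: state=(0.178, 0.268, 0.554)
t=2.400: state=(0.153, 0.242, 0.605)
t=2.600: state=(0.133, 0.216, 0.651)
t=2.800: state=(0.118, 0.190, 0.691)
t=3.000: state=(0.107, 0.167, 0.727)
t=3.200: state=(0.097, 0.145, 0.758)
t=3.400: state=(0.090, 0.125, 0.785)
t=3.600: state=(0.084, 0.108, 0.808)
t=3.800: state=(0.079, 0.093, 0.828)
t=4.000: state=(0.075, 0.080, 0.845)
t=4.200: state=(0.072, 0.068, 0.860)
t=4.400: state=(0.069, 0.058, 0.873)
t=4.600: state=(0.067, 0.050, 0.883)
t=4.800: state=(0.065, 0.042, 0.892)
t=5.000: state=(0.064, 0.036, 0.900)

(S, I, R) = (0.064, 0.036, 0.900)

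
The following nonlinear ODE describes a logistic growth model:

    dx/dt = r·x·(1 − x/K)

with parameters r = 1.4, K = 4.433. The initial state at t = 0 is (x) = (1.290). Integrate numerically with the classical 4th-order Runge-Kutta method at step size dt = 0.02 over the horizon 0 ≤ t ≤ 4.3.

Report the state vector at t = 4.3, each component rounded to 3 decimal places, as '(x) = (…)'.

(x) = (4.407)

t=0.000: state=(1.290)
step 1 (dt=0.02): k1=(1.280), k2=(1.288), k3=(1.288), k4=(1.295); state += dt/6·(k1+2k2+2k3+k4)
t=0.020: state=(1.316)
t=0.040: state=(1.342)
t=0.060: state=(1.368)
continuing one RK4 step at a time; state shown every 10 steps (Δt=0.2):
t=0.200: state=(1.560)
t=0.400: state=(1.853)
t=0.600: state=(2.161)
t=0.800: state=(2.470)
t=1.000: state=(2.769)
t=1.200: state=(3.049)
t=1.400: state=(3.300)
t=1.600: state=(3.520)
t=1.800: state=(3.706)
t=2.000: state=(3.861)
t=2.200: state=(3.987)
t=2.400: state=(4.087)
t=2.600: state=(4.167)
t=2.800: state=(4.229)
t=3.000: state=(4.277)
t=3.200: state=(4.314)
t=3.400: state=(4.342)
t=3.600: state=(4.364)
t=3.800: state=(4.381)
t=4.000: state=(4.393)
t=4.200: state=(4.403)
t=4.300: state=(4.407)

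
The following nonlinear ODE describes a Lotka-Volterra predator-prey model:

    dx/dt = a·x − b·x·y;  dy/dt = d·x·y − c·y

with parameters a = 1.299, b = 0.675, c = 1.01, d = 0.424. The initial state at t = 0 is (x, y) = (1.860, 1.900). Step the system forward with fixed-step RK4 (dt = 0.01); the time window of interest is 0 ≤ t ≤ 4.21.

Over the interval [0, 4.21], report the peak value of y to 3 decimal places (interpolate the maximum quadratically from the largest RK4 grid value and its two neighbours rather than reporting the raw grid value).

max y = 2.357

t=0.000: state=(1.860, 1.900)
step 1 (dt=0.01): k1=(0.031, -0.421), k2=(0.033, -0.420), k3=(0.033, -0.420), k4=(0.036, -0.419); state += dt/6·(k1+2k2+2k3+k4)
t=0.010: state=(1.860, 1.896)
t=0.020: state=(1.861, 1.892)
t=0.030: state=(1.861, 1.887)
continuing one RK4 step at a time; state shown every 20 steps (Δt=0.2):
t=0.200: state=(1.877, 1.819)
t=0.400: state=(1.913, 1.745)
t=0.600: state=(1.969, 1.681)
t=0.800: state=(2.042, 1.628)
t=1.000: state=(2.132, 1.587)
t=1.200: state=(2.236, 1.561)
t=1.400: state=(2.350, 1.549)
t=1.600: state=(2.473, 1.553)
t=1.800: state=(2.597, 1.573)
t=2.000: state=(2.717, 1.610)
t=2.200: state=(2.825, 1.664)
t=2.400: state=(2.912, 1.735)
t=2.600: state=(2.971, 1.819)
t=2.800: state=(2.995, 1.915)
t=3.000: state=(2.978, 2.016)
t=3.200: state=(2.922, 2.116)
t=3.400: state=(2.829, 2.207)
t=3.600: state=(2.709, 2.281)
t=3.800: state=(2.572, 2.332)
t=4.000: state=(2.430, 2.356)
t=4.200: state=(2.292, 2.351)
t=4.210: state=(2.286, 2.350)
largest grid value and its neighbours: y(4.060)=2.35710, y(4.070)=2.35712, y(4.080)=2.35707
parabola through these three points peaks at t≈4.068 with y≈2.35713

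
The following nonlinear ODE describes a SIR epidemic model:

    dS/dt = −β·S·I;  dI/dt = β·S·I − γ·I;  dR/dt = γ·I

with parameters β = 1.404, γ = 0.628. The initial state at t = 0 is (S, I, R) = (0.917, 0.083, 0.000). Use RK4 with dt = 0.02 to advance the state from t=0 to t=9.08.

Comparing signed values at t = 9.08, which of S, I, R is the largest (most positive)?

largest component: R

t=0.000: state=(0.917, 0.083, 0.000)
step 1 (dt=0.02): k1=(-0.107, 0.055, 0.052), k2=(-0.107, 0.055, 0.052), k3=(-0.107, 0.055, 0.052), k4=(-0.108, 0.055, 0.053); state += dt/6·(k1+2k2+2k3+k4)
t=0.020: state=(0.915, 0.084, 0.001)
t=0.040: state=(0.913, 0.085, 0.002)
t=0.060: state=(0.910, 0.086, 0.003)
continuing one RK4 step at a time; state shown every 25 steps (Δt=0.5):
t=0.500: state=(0.856, 0.113, 0.031)
t=1.000: state=(0.782, 0.147, 0.071)
t=1.500: state=(0.697, 0.180, 0.123)
t=2.000: state=(0.608, 0.208, 0.184)
t=2.500: state=(0.521, 0.226, 0.253)
t=3.000: state=(0.444, 0.232, 0.325)
t=3.500: state=(0.378, 0.226, 0.397)
t=4.000: state=(0.324, 0.211, 0.466)
t=4.500: state=(0.281, 0.190, 0.529)
t=5.000: state=(0.248, 0.167, 0.585)
t=5.500: state=(0.222, 0.144, 0.634)
t=6.000: state=(0.203, 0.122, 0.675)
t=6.500: state=(0.187, 0.102, 0.710)
t=7.000: state=(0.175, 0.085, 0.740)
t=7.500: state=(0.166, 0.070, 0.764)
t=8.000: state=(0.159, 0.057, 0.784)
t=8.500: state=(0.153, 0.047, 0.800)
t=9.000: state=(0.149, 0.038, 0.813)
t=9.080: state=(0.148, 0.037, 0.815)
compare at T: S=0.148, I=0.037, R=0.815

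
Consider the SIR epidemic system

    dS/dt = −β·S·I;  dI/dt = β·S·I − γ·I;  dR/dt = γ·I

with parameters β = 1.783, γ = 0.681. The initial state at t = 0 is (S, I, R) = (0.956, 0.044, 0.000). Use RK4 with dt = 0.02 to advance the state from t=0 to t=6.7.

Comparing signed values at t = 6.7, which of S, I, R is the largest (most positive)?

t=0.000: state=(0.956, 0.044, 0.000)
step 1 (dt=0.02): k1=(-0.075, 0.045, 0.030), k2=(-0.076, 0.045, 0.030), k3=(-0.076, 0.045, 0.030), k4=(-0.076, 0.046, 0.031); state += dt/6·(k1+2k2+2k3+k4)
t=0.020: state=(0.954, 0.045, 0.001)
t=0.040: state=(0.953, 0.046, 0.001)
t=0.060: state=(0.951, 0.047, 0.002)
continuing one RK4 step at a time; state shown every 25 steps (Δt=0.5):
t=0.500: state=(0.909, 0.072, 0.019)
t=1.000: state=(0.838, 0.112, 0.050)
t=1.500: state=(0.742, 0.161, 0.097)
t=2.000: state=(0.629, 0.211, 0.160)
t=2.500: state=(0.511, 0.250, 0.239)
t=3.000: state=(0.405, 0.267, 0.328)
t=3.500: state=(0.320, 0.262, 0.418)
t=4.000: state=(0.255, 0.240, 0.504)
t=4.500: state=(0.209, 0.210, 0.581)
t=5.000: state=(0.176, 0.177, 0.647)
t=5.500: state=(0.152, 0.146, 0.702)
t=6.000: state=(0.135, 0.118, 0.747)
t=6.500: state=(0.123, 0.094, 0.783)
t=6.700: state=(0.119, 0.086, 0.795)
compare at T: S=0.119, I=0.086, R=0.795

largest component: R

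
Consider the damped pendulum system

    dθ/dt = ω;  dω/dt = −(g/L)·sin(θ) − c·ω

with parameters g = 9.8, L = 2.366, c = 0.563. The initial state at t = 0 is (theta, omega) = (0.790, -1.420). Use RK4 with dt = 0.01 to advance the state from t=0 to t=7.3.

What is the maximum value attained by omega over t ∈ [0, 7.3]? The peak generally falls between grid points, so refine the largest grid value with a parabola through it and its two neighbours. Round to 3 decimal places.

t=0.000: state=(0.790, -1.420)
step 1 (dt=0.01): k1=(-1.420, -2.143), k2=(-1.431, -2.116), k3=(-1.431, -2.116), k4=(-1.441, -2.089); state += dt/6·(k1+2k2+2k3+k4)
t=0.010: state=(0.776, -1.441)
t=0.020: state=(0.761, -1.462)
t=0.030: state=(0.746, -1.482)
continuing one RK4 step at a time; state shown every 25 steps (Δt=0.25):
t=0.250: state=(0.383, -1.767)
t=0.500: state=(-0.057, -1.684)
t=0.750: state=(-0.426, -1.220)
t=1.000: state=(-0.650, -0.552)
t=1.250: state=(-0.701, 0.136)
t=1.500: state=(-0.592, 0.707)
t=1.750: state=(-0.365, 1.062)
t=2.000: state=(-0.084, 1.136)
t=2.250: state=(0.179, 0.934)
t=2.500: state=(0.367, 0.541)
t=2.750: state=(0.444, 0.080)
t=3.000: state=(0.410, -0.338)
t=3.250: state=(0.286, -0.627)
t=3.500: state=(0.112, -0.736)
t=3.750: state=(-0.066, -0.658)
t=4.000: state=(-0.205, -0.435)
t=4.250: state=(-0.278, -0.141)
t=4.500: state=(-0.276, 0.147)
t=4.750: state=(-0.210, 0.364)
t=5.000: state=(-0.103, 0.467)
t=5.250: state=(0.013, 0.448)
t=5.500: state=(0.112, 0.325)
t=5.750: state=(0.171, 0.142)
t=6.000: state=(0.182, -0.050)
t=6.250: state=(0.149, -0.205)
t=6.500: state=(0.085, -0.292)
t=6.750: state=(0.010, -0.299)
t=7.000: state=(-0.058, -0.234)
t=7.250: state=(-0.103, -0.122)
t=7.300: state=(-0.109, -0.097)
largest grid value and its neighbours: omega(1.930)=1.14488, omega(1.940)=1.14497, omega(1.950)=1.14459
parabola through these three points peaks at t≈1.937 with omega≈1.14499

max omega = 1.145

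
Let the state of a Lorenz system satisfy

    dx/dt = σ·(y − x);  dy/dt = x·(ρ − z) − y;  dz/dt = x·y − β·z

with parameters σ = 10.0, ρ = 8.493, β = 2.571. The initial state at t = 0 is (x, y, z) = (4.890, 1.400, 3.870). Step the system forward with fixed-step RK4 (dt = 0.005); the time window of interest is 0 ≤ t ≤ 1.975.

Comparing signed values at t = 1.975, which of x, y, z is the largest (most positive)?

largest component: z

t=0.000: state=(4.890, 1.400, 3.870)
step 1 (dt=0.005): k1=(-34.900, 21.206, -3.104), k2=(-33.497, 20.787, -2.951), k3=(-33.543, 20.803, -2.952), k4=(-32.183, 20.397, -2.809); state += dt/6·(k1+2k2+2k3+k4)
t=0.005: state=(4.722, 1.504, 3.855)
t=0.010: state=(4.568, 1.604, 3.842)
t=0.015: state=(4.426, 1.700, 3.830)
continuing one RK4 step at a time; state shown every 20 steps (Δt=0.1):
t=0.100: state=(3.307, 2.982, 3.746)
t=0.200: state=(3.549, 4.188, 3.969)
t=0.300: state=(4.386, 5.355, 4.753)
t=0.400: state=(5.355, 6.251, 6.214)
t=0.500: state=(6.021, 6.383, 8.050)
t=0.600: state=(5.993, 5.577, 9.452)
t=0.700: state=(5.291, 4.386, 9.792)
t=0.800: state=(4.360, 3.478, 9.219)
t=0.900: state=(3.621, 3.048, 8.251)
t=1.000: state=(3.224, 2.996, 7.275)
t=1.100: state=(3.145, 3.204, 6.485)
t=1.200: state=(3.320, 3.601, 5.979)
t=1.300: state=(3.688, 4.132, 5.819)
t=1.400: state=(4.181, 4.708, 6.041)
t=1.500: state=(4.698, 5.181, 6.626)
t=1.600: state=(5.092, 5.371, 7.428)
t=1.700: state=(5.220, 5.190, 8.170)
t=1.800: state=(5.042, 4.736, 8.574)
t=1.900: state=(4.662, 4.239, 8.546)
t=1.975: state=(4.349, 3.952, 8.300)
compare at T: x=4.349, y=3.952, z=8.300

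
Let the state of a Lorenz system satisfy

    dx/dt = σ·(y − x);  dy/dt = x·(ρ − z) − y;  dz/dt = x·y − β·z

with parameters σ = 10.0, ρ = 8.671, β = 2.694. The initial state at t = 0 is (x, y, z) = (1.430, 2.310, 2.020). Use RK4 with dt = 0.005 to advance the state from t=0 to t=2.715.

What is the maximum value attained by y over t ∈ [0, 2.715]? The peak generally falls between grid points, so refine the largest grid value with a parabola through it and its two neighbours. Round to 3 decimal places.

max y = 7.687

t=0.000: state=(1.430, 2.310, 2.020)
step 1 (dt=0.005): k1=(8.800, 7.201, -2.139), k2=(8.760, 7.337, -2.047), k3=(8.764, 7.336, -2.048), k4=(8.729, 7.471, -1.956); state += dt/6·(k1+2k2+2k3+k4)
t=0.005: state=(1.474, 2.347, 2.010)
t=0.010: state=(1.517, 2.385, 2.000)
t=0.015: state=(1.561, 2.424, 1.992)
continuing one RK4 step at a time; state shown every 20 steps (Δt=0.1):
t=0.100: state=(2.319, 3.284, 2.009)
t=0.200: state=(3.436, 4.720, 2.554)
t=0.300: state=(4.869, 6.410, 4.013)
t=0.400: state=(6.340, 7.605, 6.614)
t=0.500: state=(7.090, 7.195, 9.572)
t=0.600: state=(6.496, 5.298, 11.105)
t=0.700: state=(5.036, 3.500, 10.669)
t=0.800: state=(3.692, 2.608, 9.273)
t=0.900: state=(2.906, 2.403, 7.781)
t=1.000: state=(2.636, 2.575, 6.534)
t=1.100: state=(2.740, 2.995, 5.639)
t=1.200: state=(3.125, 3.631, 5.157)
t=1.300: state=(3.736, 4.443, 5.158)
t=1.400: state=(4.502, 5.301, 5.717)
t=1.500: state=(5.259, 5.926, 6.806)
t=1.600: state=(5.738, 5.985, 8.122)
t=1.700: state=(5.711, 5.416, 9.102)
t=1.800: state=(5.216, 4.577, 9.348)
t=1.900: state=(4.548, 3.903, 8.936)
t=2.000: state=(3.999, 3.567, 8.203)
t=2.100: state=(3.702, 3.539, 7.448)
t=2.200: state=(3.663, 3.740, 6.853)
t=2.300: state=(3.837, 4.100, 6.519)
t=2.400: state=(4.164, 4.542, 6.497)
t=2.500: state=(4.561, 4.960, 6.791)
t=2.600: state=(4.921, 5.221, 7.320)
t=2.700: state=(5.126, 5.225, 7.912)
t=2.715: state=(5.139, 5.202, 7.992)
largest grid value and its neighbours: y(0.425)=7.68494, y(0.430)=7.68674, y(0.435)=7.68363
parabola through these three points peaks at t≈0.429 with y≈7.68678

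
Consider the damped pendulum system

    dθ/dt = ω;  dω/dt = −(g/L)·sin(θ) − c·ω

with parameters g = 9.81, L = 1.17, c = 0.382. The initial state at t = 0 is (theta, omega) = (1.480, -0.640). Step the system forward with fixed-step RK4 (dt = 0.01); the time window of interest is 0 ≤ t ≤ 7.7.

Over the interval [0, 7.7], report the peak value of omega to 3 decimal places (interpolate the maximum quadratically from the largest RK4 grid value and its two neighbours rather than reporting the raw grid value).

max omega = 2.863

t=0.000: state=(1.480, -0.640)
step 1 (dt=0.01): k1=(-0.640, -8.106), k2=(-0.681, -8.088), k3=(-0.680, -8.088), k4=(-0.721, -8.069); state += dt/6·(k1+2k2+2k3+k4)
t=0.010: state=(1.473, -0.721)
t=0.020: state=(1.466, -0.801)
t=0.030: state=(1.457, -0.882)
continuing one RK4 step at a time; state shown every 25 steps (Δt=0.25):
t=0.250: state=(1.079, -2.503)
t=0.500: state=(0.296, -3.534)
t=0.750: state=(-0.547, -2.932)
t=1.000: state=(-1.073, -1.179)
t=1.250: state=(-1.124, 0.744)
t=1.500: state=(-0.731, 2.299)
t=1.750: state=(-0.058, 2.855)
t=2.000: state=(0.580, 2.046)
t=2.250: state=(0.901, 0.466)
t=2.500: state=(0.812, -1.128)
t=2.750: state=(0.382, -2.171)
t=3.000: state=(-0.184, -2.159)
t=3.250: state=(-0.612, -1.149)
t=3.500: state=(-0.727, 0.242)
t=3.750: state=(-0.510, 1.413)
t=4.000: state=(-0.080, 1.873)
t=4.250: state=(0.348, 1.411)
t=4.500: state=(0.575, 0.351)
t=4.750: state=(0.520, -0.760)
t=5.000: state=(0.231, -1.443)
t=5.250: state=(-0.140, -1.395)
t=5.500: state=(-0.411, -0.694)
t=5.750: state=(-0.466, 0.255)
t=6.000: state=(-0.300, 1.005)
t=6.250: state=(-0.009, 1.224)
t=6.500: state=(0.261, 0.842)
t=6.750: state=(0.382, 0.103)
t=7.000: state=(0.314, -0.615)
t=7.250: state=(0.104, -0.985)
t=7.500: state=(-0.136, -0.854)
t=7.700: state=(-0.270, -0.454)
largest grid value and its neighbours: omega(1.710)=2.86018, omega(1.720)=2.86248, omega(1.730)=2.86239
parabola through these three points peaks at t≈1.725 with omega≈2.86273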